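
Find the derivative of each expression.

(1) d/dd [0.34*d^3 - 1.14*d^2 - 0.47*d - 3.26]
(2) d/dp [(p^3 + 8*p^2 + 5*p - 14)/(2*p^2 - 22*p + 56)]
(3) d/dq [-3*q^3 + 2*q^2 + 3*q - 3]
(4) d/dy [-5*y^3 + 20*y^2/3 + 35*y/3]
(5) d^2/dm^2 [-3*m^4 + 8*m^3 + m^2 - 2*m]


(1) = 1.02*d^2 - 2.28*d - 0.47
(2) = (p^4 - 22*p^3 - 9*p^2 + 476*p - 14)/(2*(p^4 - 22*p^3 + 177*p^2 - 616*p + 784))
(3) = -9*q^2 + 4*q + 3
(4) = -15*y^2 + 40*y/3 + 35/3
(5) = -36*m^2 + 48*m + 2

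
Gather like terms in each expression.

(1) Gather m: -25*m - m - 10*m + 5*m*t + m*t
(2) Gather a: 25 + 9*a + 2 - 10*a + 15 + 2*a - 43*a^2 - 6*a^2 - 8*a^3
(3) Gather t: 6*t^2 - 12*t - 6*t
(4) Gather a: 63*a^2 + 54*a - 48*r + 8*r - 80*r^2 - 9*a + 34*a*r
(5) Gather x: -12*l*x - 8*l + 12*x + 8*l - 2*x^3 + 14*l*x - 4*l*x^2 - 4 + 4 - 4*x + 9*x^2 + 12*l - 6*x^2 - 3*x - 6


(1) = m*(6*t - 36)
(2) = -8*a^3 - 49*a^2 + a + 42
(3) = 6*t^2 - 18*t
(4) = 63*a^2 + a*(34*r + 45) - 80*r^2 - 40*r
(5) = 12*l - 2*x^3 + x^2*(3 - 4*l) + x*(2*l + 5) - 6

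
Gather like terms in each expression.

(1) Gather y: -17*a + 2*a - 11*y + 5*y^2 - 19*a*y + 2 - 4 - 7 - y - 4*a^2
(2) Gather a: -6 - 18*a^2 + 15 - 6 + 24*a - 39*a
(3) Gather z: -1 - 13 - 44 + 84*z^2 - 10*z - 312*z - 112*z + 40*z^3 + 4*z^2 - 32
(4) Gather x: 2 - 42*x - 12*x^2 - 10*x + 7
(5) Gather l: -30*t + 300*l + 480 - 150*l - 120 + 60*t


(1) = -4*a^2 - 15*a + 5*y^2 + y*(-19*a - 12) - 9
(2) = -18*a^2 - 15*a + 3
(3) = 40*z^3 + 88*z^2 - 434*z - 90
(4) = -12*x^2 - 52*x + 9
(5) = 150*l + 30*t + 360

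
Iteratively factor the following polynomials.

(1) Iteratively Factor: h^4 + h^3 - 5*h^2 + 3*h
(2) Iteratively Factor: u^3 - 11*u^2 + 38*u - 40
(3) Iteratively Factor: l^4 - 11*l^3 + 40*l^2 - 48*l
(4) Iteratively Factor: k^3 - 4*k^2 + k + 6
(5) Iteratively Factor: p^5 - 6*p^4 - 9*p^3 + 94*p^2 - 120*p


(1) = (h)*(h^3 + h^2 - 5*h + 3) = h*(h - 1)*(h^2 + 2*h - 3) = h*(h - 1)*(h + 3)*(h - 1)
(2) = (u - 5)*(u^2 - 6*u + 8) = (u - 5)*(u - 4)*(u - 2)
(3) = (l - 4)*(l^3 - 7*l^2 + 12*l) = l*(l - 4)*(l^2 - 7*l + 12) = l*(l - 4)^2*(l - 3)
(4) = (k - 3)*(k^2 - k - 2) = (k - 3)*(k - 2)*(k + 1)
(5) = (p)*(p^4 - 6*p^3 - 9*p^2 + 94*p - 120) = p*(p - 3)*(p^3 - 3*p^2 - 18*p + 40) = p*(p - 3)*(p - 2)*(p^2 - p - 20) = p*(p - 3)*(p - 2)*(p + 4)*(p - 5)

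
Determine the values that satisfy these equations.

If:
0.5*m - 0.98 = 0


Then:
m = 1.96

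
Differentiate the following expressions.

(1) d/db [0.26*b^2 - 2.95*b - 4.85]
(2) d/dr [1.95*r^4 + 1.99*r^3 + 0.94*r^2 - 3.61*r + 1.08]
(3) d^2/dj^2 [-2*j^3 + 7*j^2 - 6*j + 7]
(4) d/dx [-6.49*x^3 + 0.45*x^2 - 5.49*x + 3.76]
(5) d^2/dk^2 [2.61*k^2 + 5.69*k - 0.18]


(1) = 0.52*b - 2.95
(2) = 7.8*r^3 + 5.97*r^2 + 1.88*r - 3.61
(3) = 14 - 12*j
(4) = -19.47*x^2 + 0.9*x - 5.49
(5) = 5.22000000000000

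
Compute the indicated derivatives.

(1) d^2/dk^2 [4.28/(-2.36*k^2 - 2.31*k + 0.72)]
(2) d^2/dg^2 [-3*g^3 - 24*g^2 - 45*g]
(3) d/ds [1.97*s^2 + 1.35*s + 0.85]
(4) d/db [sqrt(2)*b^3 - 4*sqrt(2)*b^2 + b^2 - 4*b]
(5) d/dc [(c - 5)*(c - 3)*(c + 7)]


(1) = (47.675776*k^2 + 46.665696*k - 4.28*(4.72*k + 2.31)*(9.44*k + 4.62) - 14.545152)/(2.36*k^2 + 2.31*k - 0.72)^3
(2) = -18*g - 48
(3) = 3.94*s + 1.35
(4) = 3*sqrt(2)*b^2 - 8*sqrt(2)*b + 2*b - 4
(5) = 3*c^2 - 2*c - 41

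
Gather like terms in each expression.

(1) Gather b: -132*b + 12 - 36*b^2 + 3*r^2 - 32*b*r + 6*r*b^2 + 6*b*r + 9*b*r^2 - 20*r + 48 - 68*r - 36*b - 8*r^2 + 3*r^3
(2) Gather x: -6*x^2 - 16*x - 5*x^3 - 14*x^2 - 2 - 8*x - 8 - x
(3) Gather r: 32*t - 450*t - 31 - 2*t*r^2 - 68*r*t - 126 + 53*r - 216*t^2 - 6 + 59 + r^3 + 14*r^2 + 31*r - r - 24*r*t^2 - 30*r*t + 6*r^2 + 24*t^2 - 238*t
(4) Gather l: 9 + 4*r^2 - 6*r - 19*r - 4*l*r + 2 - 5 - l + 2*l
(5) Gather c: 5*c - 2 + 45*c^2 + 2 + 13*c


(1) = b^2*(6*r - 36) + b*(9*r^2 - 26*r - 168) + 3*r^3 - 5*r^2 - 88*r + 60
(2) = -5*x^3 - 20*x^2 - 25*x - 10
(3) = r^3 + r^2*(20 - 2*t) + r*(-24*t^2 - 98*t + 83) - 192*t^2 - 656*t - 104
(4) = l*(1 - 4*r) + 4*r^2 - 25*r + 6
(5) = 45*c^2 + 18*c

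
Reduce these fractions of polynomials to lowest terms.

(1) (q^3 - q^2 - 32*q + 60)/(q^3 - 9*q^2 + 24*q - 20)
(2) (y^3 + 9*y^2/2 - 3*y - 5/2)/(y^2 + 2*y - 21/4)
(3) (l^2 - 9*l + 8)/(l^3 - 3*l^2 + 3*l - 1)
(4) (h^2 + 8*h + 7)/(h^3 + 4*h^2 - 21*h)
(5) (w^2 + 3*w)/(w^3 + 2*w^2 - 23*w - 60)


(1) = (q + 6)/(q - 2)
(2) = (4*y^3 + 18*y^2 - 12*y - 10)/(4*y^2 + 8*y - 21)
(3) = (l - 8)/(l^2 - 2*l + 1)
(4) = (h + 1)/(h^2 - 3*h)
(5) = w/(w^2 - w - 20)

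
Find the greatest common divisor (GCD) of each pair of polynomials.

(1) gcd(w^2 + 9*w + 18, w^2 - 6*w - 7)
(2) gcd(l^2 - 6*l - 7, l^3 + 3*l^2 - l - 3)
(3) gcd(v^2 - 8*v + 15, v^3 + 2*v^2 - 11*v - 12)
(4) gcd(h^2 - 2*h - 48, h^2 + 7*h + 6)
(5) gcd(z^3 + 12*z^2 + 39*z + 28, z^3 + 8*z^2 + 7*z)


(1) = gcd((w + 3)*(w + 6), (w - 7)*(w + 1)) = 1
(2) = l + 1
(3) = v - 3
(4) = h + 6
(5) = gcd((z + 1)*(z + 4)*(z + 7), z*(z + 1)*(z + 7)) = z^2 + 8*z + 7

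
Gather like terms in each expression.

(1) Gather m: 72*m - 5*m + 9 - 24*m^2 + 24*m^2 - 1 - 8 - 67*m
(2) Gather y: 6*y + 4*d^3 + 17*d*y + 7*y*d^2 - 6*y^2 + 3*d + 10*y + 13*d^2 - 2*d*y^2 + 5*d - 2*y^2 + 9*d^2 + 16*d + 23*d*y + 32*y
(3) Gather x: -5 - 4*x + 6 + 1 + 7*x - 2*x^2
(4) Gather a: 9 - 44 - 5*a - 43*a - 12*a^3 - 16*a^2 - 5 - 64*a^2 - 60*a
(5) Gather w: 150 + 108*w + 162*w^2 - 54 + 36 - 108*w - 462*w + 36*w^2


(1) = 0
(2) = 4*d^3 + 22*d^2 + 24*d + y^2*(-2*d - 8) + y*(7*d^2 + 40*d + 48)
(3) = -2*x^2 + 3*x + 2
(4) = -12*a^3 - 80*a^2 - 108*a - 40
(5) = 198*w^2 - 462*w + 132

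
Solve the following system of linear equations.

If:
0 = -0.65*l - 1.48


Then:
l = -2.28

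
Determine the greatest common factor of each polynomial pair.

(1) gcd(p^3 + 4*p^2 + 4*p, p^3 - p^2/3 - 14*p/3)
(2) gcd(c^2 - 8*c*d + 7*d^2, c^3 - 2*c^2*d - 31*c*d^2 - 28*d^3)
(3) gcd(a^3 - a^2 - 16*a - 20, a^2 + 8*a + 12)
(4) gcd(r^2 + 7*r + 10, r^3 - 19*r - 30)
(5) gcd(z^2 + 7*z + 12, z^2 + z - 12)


(1) = p^2 + 2*p
(2) = gcd((c - 7*d)*(c - d), (c - 7*d)*(c + d)*(c + 4*d)) = c - 7*d
(3) = gcd((a - 5)*(a + 2)^2, (a + 2)*(a + 6)) = a + 2
(4) = gcd((r + 2)*(r + 5), (r - 5)*(r + 2)*(r + 3)) = r + 2
(5) = gcd((z + 3)*(z + 4), (z - 3)*(z + 4)) = z + 4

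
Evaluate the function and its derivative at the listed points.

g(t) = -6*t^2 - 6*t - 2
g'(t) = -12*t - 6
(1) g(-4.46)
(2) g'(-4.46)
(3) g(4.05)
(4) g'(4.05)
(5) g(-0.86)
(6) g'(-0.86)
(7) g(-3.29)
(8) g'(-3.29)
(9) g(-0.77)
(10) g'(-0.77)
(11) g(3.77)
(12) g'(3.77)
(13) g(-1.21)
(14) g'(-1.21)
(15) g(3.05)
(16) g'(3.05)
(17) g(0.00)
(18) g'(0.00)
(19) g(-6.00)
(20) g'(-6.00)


(1) = -94.59
(2) = 47.52
(3) = -124.71
(4) = -54.60
(5) = -1.28
(6) = 4.32
(7) = -47.20
(8) = 33.48
(9) = -0.94
(10) = 3.24
(11) = -109.90
(12) = -51.24
(13) = -3.52
(14) = 8.52
(15) = -76.11
(16) = -42.60
(17) = -2.00
(18) = -6.00
(19) = -182.00
(20) = 66.00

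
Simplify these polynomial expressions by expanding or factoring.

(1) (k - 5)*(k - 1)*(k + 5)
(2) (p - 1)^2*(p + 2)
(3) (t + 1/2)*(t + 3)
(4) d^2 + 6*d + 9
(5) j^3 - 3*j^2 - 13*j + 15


(1) = k^3 - k^2 - 25*k + 25
(2) = p^3 - 3*p + 2
(3) = t^2 + 7*t/2 + 3/2
(4) = (d + 3)^2
(5) = (j - 5)*(j - 1)*(j + 3)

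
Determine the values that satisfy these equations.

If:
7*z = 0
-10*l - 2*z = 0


Then:
l = 0
z = 0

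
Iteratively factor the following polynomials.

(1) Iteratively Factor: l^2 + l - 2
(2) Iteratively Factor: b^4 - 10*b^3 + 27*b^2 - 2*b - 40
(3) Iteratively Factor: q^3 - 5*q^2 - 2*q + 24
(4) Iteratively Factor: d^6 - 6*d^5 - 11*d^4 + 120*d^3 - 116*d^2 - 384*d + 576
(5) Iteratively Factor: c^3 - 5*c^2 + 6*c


(1) = (l - 1)*(l + 2)
(2) = (b - 4)*(b^3 - 6*b^2 + 3*b + 10) = (b - 5)*(b - 4)*(b^2 - b - 2) = (b - 5)*(b - 4)*(b + 1)*(b - 2)
(3) = (q - 4)*(q^2 - q - 6) = (q - 4)*(q - 3)*(q + 2)
(4) = (d - 3)*(d^5 - 3*d^4 - 20*d^3 + 60*d^2 + 64*d - 192) = (d - 3)^2*(d^4 - 20*d^2 + 64) = (d - 4)*(d - 3)^2*(d^3 + 4*d^2 - 4*d - 16) = (d - 4)*(d - 3)^2*(d + 4)*(d^2 - 4) = (d - 4)*(d - 3)^2*(d - 2)*(d + 4)*(d + 2)
(5) = (c)*(c^2 - 5*c + 6) = c*(c - 3)*(c - 2)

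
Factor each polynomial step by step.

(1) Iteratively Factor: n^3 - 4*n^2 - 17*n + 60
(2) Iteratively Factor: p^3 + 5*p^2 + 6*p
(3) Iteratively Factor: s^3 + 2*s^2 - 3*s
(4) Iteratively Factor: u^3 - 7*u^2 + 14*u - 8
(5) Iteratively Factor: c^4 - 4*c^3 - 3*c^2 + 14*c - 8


(1) = (n - 5)*(n^2 + n - 12) = (n - 5)*(n + 4)*(n - 3)
(2) = (p + 3)*(p^2 + 2*p) = (p + 2)*(p + 3)*(p)
(3) = (s - 1)*(s^2 + 3*s) = (s - 1)*(s + 3)*(s)
(4) = (u - 4)*(u^2 - 3*u + 2) = (u - 4)*(u - 1)*(u - 2)
(5) = (c - 1)*(c^3 - 3*c^2 - 6*c + 8) = (c - 4)*(c - 1)*(c^2 + c - 2) = (c - 4)*(c - 1)*(c + 2)*(c - 1)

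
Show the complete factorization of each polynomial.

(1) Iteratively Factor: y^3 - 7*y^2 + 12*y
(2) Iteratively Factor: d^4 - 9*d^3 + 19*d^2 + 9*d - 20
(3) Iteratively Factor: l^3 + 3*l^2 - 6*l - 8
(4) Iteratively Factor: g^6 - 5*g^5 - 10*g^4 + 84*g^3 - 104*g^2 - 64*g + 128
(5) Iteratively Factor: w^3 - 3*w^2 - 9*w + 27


(1) = (y - 3)*(y^2 - 4*y) = y*(y - 3)*(y - 4)
(2) = (d - 4)*(d^3 - 5*d^2 - d + 5) = (d - 4)*(d - 1)*(d^2 - 4*d - 5) = (d - 4)*(d - 1)*(d + 1)*(d - 5)
(3) = (l + 1)*(l^2 + 2*l - 8) = (l + 1)*(l + 4)*(l - 2)
(4) = (g + 1)*(g^5 - 6*g^4 - 4*g^3 + 88*g^2 - 192*g + 128) = (g - 4)*(g + 1)*(g^4 - 2*g^3 - 12*g^2 + 40*g - 32) = (g - 4)*(g + 1)*(g + 4)*(g^3 - 6*g^2 + 12*g - 8) = (g - 4)*(g - 2)*(g + 1)*(g + 4)*(g^2 - 4*g + 4) = (g - 4)*(g - 2)^2*(g + 1)*(g + 4)*(g - 2)
(5) = (w - 3)*(w^2 - 9) = (w - 3)^2*(w + 3)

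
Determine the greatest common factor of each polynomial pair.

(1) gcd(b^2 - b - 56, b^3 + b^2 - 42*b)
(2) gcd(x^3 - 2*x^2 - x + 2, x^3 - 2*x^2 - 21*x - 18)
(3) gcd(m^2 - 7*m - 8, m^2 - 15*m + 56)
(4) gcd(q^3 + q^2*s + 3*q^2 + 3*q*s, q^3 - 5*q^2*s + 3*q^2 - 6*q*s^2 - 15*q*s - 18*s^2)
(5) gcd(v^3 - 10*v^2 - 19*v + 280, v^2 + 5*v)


(1) = gcd((b - 8)*(b + 7), b*(b - 6)*(b + 7)) = b + 7
(2) = gcd((x - 2)*(x - 1)*(x + 1), (x - 6)*(x + 1)*(x + 3)) = x + 1
(3) = gcd((m - 8)*(m + 1), (m - 8)*(m - 7)) = m - 8
(4) = q^2 + q*s + 3*q + 3*s
(5) = v + 5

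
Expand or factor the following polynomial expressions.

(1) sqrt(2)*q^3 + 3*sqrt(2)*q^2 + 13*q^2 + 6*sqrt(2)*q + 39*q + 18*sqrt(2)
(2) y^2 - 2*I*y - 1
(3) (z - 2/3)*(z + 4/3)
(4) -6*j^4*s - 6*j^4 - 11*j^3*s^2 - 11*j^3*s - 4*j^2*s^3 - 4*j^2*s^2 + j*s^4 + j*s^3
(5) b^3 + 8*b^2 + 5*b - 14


(1) = (q + 3)*(q + 6*sqrt(2))*(sqrt(2)*q + 1)
(2) = (y - I)^2
(3) = z^2 + 2*z/3 - 8/9
(4) = (-6*j + s)*(j + s)^2*(j*s + j)
(5) = (b - 1)*(b + 2)*(b + 7)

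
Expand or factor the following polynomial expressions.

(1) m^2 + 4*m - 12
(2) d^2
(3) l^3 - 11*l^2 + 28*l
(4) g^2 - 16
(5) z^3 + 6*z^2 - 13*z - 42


(1) = (m - 2)*(m + 6)
(2) = d^2
(3) = l*(l - 7)*(l - 4)
(4) = (g - 4)*(g + 4)
(5) = (z - 3)*(z + 2)*(z + 7)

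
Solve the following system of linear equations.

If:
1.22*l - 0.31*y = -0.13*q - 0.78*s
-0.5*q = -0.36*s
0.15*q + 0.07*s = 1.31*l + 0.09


Then:
l = 0.0405265662732011*y - 0.0577448486166031
q = 0.214745265780243*y + 0.0580621280046064
s = 0.298257313583671*y + 0.0806418444508423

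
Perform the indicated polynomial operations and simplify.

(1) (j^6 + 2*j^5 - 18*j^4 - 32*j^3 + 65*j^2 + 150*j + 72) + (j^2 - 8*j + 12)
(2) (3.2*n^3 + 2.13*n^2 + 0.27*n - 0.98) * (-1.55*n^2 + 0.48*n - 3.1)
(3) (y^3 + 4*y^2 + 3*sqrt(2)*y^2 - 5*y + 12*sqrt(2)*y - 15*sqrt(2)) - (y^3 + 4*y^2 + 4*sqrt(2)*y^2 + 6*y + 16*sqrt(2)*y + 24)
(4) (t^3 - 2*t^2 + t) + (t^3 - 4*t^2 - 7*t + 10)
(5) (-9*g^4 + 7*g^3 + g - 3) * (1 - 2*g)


(1) = j^6 + 2*j^5 - 18*j^4 - 32*j^3 + 66*j^2 + 142*j + 84
(2) = -4.96*n^5 - 1.7655*n^4 - 9.3161*n^3 - 4.9544*n^2 - 1.3074*n + 3.038
(3) = -sqrt(2)*y^2 - 11*y - 4*sqrt(2)*y - 24 - 15*sqrt(2)
(4) = 2*t^3 - 6*t^2 - 6*t + 10
(5) = 18*g^5 - 23*g^4 + 7*g^3 - 2*g^2 + 7*g - 3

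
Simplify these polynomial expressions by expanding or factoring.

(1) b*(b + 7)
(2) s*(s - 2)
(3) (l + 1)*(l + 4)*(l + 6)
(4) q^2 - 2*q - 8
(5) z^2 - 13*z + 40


(1) = b^2 + 7*b
(2) = s^2 - 2*s
(3) = l^3 + 11*l^2 + 34*l + 24
(4) = (q - 4)*(q + 2)
(5) = (z - 8)*(z - 5)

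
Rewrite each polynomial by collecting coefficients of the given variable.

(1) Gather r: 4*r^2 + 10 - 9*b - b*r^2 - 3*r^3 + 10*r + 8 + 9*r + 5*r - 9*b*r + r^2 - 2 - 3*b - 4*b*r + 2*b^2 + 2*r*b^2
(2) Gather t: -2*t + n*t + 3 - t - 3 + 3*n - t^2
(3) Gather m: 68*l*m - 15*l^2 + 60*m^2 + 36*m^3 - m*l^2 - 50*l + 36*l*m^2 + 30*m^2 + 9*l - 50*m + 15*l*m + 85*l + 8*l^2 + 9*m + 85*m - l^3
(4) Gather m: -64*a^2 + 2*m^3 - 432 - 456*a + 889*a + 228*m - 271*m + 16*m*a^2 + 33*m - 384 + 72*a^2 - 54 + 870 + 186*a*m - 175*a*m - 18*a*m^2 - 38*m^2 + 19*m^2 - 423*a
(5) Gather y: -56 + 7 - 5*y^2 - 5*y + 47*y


(1) = 2*b^2 - 12*b - 3*r^3 + r^2*(5 - b) + r*(2*b^2 - 13*b + 24) + 16
(2) = 3*n - t^2 + t*(n - 3)
(3) = -l^3 - 7*l^2 + 44*l + 36*m^3 + m^2*(36*l + 90) + m*(-l^2 + 83*l + 44)
(4) = 8*a^2 + 10*a + 2*m^3 + m^2*(-18*a - 19) + m*(16*a^2 + 11*a - 10)
(5) = -5*y^2 + 42*y - 49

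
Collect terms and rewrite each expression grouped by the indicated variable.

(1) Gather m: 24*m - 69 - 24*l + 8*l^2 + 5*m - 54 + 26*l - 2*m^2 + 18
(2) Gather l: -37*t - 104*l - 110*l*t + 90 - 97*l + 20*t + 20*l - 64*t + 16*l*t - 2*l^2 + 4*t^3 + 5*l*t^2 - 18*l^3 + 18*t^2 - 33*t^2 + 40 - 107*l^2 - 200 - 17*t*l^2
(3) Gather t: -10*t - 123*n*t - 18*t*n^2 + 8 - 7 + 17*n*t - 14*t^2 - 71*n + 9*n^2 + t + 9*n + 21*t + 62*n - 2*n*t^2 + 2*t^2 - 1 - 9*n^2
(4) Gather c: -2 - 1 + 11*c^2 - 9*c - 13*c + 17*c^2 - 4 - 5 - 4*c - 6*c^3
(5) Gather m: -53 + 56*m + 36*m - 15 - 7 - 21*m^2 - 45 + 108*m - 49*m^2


(1) = 8*l^2 + 2*l - 2*m^2 + 29*m - 105
(2) = -18*l^3 + l^2*(-17*t - 109) + l*(5*t^2 - 94*t - 181) + 4*t^3 - 15*t^2 - 81*t - 70
(3) = t^2*(-2*n - 12) + t*(-18*n^2 - 106*n + 12)
(4) = -6*c^3 + 28*c^2 - 26*c - 12
(5) = -70*m^2 + 200*m - 120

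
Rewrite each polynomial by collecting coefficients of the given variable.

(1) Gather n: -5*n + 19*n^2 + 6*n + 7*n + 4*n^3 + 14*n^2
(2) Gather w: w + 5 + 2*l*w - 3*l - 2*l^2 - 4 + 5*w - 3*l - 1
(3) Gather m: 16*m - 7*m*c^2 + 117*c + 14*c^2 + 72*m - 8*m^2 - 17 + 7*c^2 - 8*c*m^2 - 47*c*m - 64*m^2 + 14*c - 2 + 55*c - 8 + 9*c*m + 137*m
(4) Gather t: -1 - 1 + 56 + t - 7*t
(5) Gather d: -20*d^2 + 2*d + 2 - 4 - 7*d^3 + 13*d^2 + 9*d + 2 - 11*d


(1) = 4*n^3 + 33*n^2 + 8*n
(2) = -2*l^2 - 6*l + w*(2*l + 6)
(3) = 21*c^2 + 186*c + m^2*(-8*c - 72) + m*(-7*c^2 - 38*c + 225) - 27
(4) = 54 - 6*t
(5) = -7*d^3 - 7*d^2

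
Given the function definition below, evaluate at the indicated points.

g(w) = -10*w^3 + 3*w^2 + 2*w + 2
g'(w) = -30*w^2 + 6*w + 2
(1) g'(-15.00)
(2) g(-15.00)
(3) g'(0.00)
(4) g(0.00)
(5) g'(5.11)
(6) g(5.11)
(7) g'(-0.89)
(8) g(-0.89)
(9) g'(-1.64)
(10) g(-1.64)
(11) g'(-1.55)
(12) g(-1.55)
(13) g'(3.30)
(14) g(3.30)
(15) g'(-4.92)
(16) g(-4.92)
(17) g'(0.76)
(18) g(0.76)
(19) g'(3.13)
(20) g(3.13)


(1) = -6838.00
(2) = 34397.00
(3) = 2.00
(4) = 2.00
(5) = -750.70
(6) = -1243.77
(7) = -27.10
(8) = 9.65
(9) = -88.53
(10) = 50.90
(11) = -79.38
(12) = 43.35
(13) = -304.90
(14) = -318.10
(15) = -753.71
(16) = 1255.73
(17) = -10.77
(18) = 0.86
(19) = -273.13
(20) = -268.99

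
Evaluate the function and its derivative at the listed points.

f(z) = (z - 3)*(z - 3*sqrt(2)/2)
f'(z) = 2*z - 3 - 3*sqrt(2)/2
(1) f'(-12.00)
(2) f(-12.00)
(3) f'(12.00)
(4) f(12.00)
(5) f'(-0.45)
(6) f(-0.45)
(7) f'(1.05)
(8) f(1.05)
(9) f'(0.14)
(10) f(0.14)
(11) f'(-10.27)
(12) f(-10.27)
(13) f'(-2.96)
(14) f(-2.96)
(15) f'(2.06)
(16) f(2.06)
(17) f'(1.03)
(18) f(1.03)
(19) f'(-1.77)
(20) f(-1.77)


(1) = -29.12
(2) = 211.82
(3) = 18.88
(4) = 88.91
(5) = -6.02
(6) = 8.87
(7) = -3.02
(8) = 2.09
(9) = -4.84
(10) = 5.67
(11) = -25.66
(12) = 164.43
(13) = -11.04
(14) = 30.28
(15) = -1.00
(16) = 0.06
(17) = -3.06
(18) = 2.15
(19) = -8.66
(20) = 18.56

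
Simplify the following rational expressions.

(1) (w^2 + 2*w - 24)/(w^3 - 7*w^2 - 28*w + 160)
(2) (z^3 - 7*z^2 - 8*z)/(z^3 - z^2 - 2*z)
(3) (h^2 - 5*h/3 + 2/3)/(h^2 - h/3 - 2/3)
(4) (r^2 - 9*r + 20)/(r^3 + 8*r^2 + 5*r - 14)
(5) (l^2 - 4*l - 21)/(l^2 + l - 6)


(1) = (w + 6)/(w^2 - 3*w - 40)
(2) = (z - 8)/(z - 2)
(3) = (3*h - 2)/(3*h + 2)
(4) = (r^2 - 9*r + 20)/(r^3 + 8*r^2 + 5*r - 14)
(5) = (l - 7)/(l - 2)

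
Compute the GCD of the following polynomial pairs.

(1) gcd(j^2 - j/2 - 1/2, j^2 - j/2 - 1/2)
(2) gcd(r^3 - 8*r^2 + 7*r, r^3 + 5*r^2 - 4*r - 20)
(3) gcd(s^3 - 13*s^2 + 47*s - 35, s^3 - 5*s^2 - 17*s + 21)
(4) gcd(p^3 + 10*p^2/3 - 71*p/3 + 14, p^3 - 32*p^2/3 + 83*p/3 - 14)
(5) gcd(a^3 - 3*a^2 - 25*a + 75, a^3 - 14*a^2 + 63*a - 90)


(1) = gcd((j - 1)*(j + 1/2), (j - 1)*(j + 1/2)) = j^2 - j/2 - 1/2
(2) = 1
(3) = s^2 - 8*s + 7
(4) = gcd((p - 3)*(p - 2/3)*(p + 7), (p - 7)*(p - 3)*(p - 2/3)) = p^2 - 11*p/3 + 2
(5) = gcd((a - 5)*(a - 3)*(a + 5), (a - 6)*(a - 5)*(a - 3)) = a^2 - 8*a + 15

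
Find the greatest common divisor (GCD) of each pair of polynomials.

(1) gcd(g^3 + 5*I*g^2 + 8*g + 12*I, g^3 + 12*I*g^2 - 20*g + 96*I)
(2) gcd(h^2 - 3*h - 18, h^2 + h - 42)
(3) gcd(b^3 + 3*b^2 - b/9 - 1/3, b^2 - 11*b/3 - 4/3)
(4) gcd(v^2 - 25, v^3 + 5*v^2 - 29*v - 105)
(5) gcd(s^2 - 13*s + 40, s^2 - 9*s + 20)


(1) = gcd((g - 2*I)*(g + I)*(g + 6*I), (g - 2*I)*(g + 6*I)*(g + 8*I)) = g^2 + 4*I*g + 12
(2) = h - 6
(3) = gcd((b - 1/3)*(b + 1/3)*(b + 3), (b - 4)*(b + 1/3)) = b + 1/3
(4) = gcd((v - 5)*(v + 5), (v - 5)*(v + 3)*(v + 7)) = v - 5
(5) = s - 5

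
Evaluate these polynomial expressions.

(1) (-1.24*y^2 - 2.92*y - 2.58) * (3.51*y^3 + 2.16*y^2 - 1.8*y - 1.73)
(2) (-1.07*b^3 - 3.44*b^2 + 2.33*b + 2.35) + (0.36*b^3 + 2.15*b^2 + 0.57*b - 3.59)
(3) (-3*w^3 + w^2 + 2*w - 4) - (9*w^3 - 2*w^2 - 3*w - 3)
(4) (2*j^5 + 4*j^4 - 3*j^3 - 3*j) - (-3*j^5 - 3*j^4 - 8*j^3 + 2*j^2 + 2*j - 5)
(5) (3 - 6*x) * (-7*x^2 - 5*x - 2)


(1) = -4.3524*y^5 - 12.9276*y^4 - 13.131*y^3 + 1.8284*y^2 + 9.6956*y + 4.4634
(2) = -0.71*b^3 - 1.29*b^2 + 2.9*b - 1.24
(3) = -12*w^3 + 3*w^2 + 5*w - 1
(4) = 5*j^5 + 7*j^4 + 5*j^3 - 2*j^2 - 5*j + 5
(5) = 42*x^3 + 9*x^2 - 3*x - 6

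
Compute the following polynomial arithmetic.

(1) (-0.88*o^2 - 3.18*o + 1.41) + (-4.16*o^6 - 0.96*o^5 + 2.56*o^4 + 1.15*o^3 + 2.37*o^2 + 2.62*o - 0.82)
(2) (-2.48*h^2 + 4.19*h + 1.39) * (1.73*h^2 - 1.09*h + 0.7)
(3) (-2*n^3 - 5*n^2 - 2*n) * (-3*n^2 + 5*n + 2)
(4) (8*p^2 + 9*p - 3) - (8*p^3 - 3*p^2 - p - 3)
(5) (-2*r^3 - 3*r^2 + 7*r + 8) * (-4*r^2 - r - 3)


(1) = -4.16*o^6 - 0.96*o^5 + 2.56*o^4 + 1.15*o^3 + 1.49*o^2 - 0.56*o + 0.59
(2) = -4.2904*h^4 + 9.9519*h^3 - 3.8984*h^2 + 1.4179*h + 0.973
(3) = 6*n^5 + 5*n^4 - 23*n^3 - 20*n^2 - 4*n
(4) = -8*p^3 + 11*p^2 + 10*p
(5) = 8*r^5 + 14*r^4 - 19*r^3 - 30*r^2 - 29*r - 24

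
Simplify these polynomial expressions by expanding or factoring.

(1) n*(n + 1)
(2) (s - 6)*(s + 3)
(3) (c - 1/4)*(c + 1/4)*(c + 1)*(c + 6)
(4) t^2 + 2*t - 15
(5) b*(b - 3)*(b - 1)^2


(1) = n^2 + n
(2) = s^2 - 3*s - 18
(3) = c^4 + 7*c^3 + 95*c^2/16 - 7*c/16 - 3/8
(4) = (t - 3)*(t + 5)
(5) = b^4 - 5*b^3 + 7*b^2 - 3*b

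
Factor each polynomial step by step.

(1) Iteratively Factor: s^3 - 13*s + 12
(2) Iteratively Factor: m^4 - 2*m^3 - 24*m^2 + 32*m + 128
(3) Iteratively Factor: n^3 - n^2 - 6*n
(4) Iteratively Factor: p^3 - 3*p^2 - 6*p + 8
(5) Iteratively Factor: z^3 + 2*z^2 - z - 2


(1) = (s + 4)*(s^2 - 4*s + 3) = (s - 1)*(s + 4)*(s - 3)
(2) = (m - 4)*(m^3 + 2*m^2 - 16*m - 32) = (m - 4)*(m + 4)*(m^2 - 2*m - 8) = (m - 4)^2*(m + 4)*(m + 2)
(3) = (n)*(n^2 - n - 6) = n*(n + 2)*(n - 3)
(4) = (p + 2)*(p^2 - 5*p + 4) = (p - 1)*(p + 2)*(p - 4)
(5) = (z - 1)*(z^2 + 3*z + 2) = (z - 1)*(z + 1)*(z + 2)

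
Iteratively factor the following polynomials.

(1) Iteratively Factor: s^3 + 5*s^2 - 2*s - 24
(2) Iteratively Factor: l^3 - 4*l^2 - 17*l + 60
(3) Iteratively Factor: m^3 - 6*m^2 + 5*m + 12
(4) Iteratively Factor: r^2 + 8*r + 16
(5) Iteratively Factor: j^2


(1) = (s + 4)*(s^2 + s - 6) = (s - 2)*(s + 4)*(s + 3)
(2) = (l - 3)*(l^2 - l - 20) = (l - 5)*(l - 3)*(l + 4)
(3) = (m - 4)*(m^2 - 2*m - 3) = (m - 4)*(m - 3)*(m + 1)
(4) = (r + 4)*(r + 4)
(5) = (j)*(j)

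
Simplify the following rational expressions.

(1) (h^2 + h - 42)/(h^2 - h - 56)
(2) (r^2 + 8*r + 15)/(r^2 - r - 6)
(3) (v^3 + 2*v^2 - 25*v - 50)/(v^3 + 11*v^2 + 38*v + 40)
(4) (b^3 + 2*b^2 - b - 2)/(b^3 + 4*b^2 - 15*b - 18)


(1) = (h - 6)/(h - 8)
(2) = (r^2 + 8*r + 15)/(r^2 - r - 6)
(3) = (v - 5)/(v + 4)
(4) = (b^2 + b - 2)/(b^2 + 3*b - 18)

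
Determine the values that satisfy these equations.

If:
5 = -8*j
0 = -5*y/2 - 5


Then:
j = -5/8
y = -2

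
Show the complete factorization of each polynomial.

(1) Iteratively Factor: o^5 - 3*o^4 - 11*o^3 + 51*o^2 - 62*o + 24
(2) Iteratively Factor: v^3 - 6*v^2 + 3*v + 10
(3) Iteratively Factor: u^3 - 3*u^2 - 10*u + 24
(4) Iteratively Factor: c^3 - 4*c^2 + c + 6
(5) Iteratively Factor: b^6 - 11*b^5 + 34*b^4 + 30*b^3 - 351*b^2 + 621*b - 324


(1) = (o - 1)*(o^4 - 2*o^3 - 13*o^2 + 38*o - 24) = (o - 3)*(o - 1)*(o^3 + o^2 - 10*o + 8) = (o - 3)*(o - 1)*(o + 4)*(o^2 - 3*o + 2) = (o - 3)*(o - 1)^2*(o + 4)*(o - 2)
(2) = (v - 5)*(v^2 - v - 2) = (v - 5)*(v - 2)*(v + 1)
(3) = (u - 2)*(u^2 - u - 12) = (u - 4)*(u - 2)*(u + 3)
(4) = (c - 3)*(c^2 - c - 2) = (c - 3)*(c - 2)*(c + 1)
(5) = (b - 4)*(b^5 - 7*b^4 + 6*b^3 + 54*b^2 - 135*b + 81) = (b - 4)*(b - 3)*(b^4 - 4*b^3 - 6*b^2 + 36*b - 27) = (b - 4)*(b - 3)^2*(b^3 - b^2 - 9*b + 9) = (b - 4)*(b - 3)^2*(b + 3)*(b^2 - 4*b + 3) = (b - 4)*(b - 3)^3*(b + 3)*(b - 1)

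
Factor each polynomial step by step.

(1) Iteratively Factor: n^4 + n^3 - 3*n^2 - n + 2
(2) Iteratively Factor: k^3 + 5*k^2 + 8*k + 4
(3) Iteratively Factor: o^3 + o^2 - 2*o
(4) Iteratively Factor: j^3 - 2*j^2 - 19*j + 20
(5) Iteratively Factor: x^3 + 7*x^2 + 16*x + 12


(1) = (n - 1)*(n^3 + 2*n^2 - n - 2) = (n - 1)*(n + 2)*(n^2 - 1) = (n - 1)^2*(n + 2)*(n + 1)
(2) = (k + 2)*(k^2 + 3*k + 2) = (k + 1)*(k + 2)*(k + 2)
(3) = (o)*(o^2 + o - 2) = o*(o + 2)*(o - 1)
(4) = (j - 1)*(j^2 - j - 20) = (j - 5)*(j - 1)*(j + 4)
(5) = (x + 2)*(x^2 + 5*x + 6) = (x + 2)^2*(x + 3)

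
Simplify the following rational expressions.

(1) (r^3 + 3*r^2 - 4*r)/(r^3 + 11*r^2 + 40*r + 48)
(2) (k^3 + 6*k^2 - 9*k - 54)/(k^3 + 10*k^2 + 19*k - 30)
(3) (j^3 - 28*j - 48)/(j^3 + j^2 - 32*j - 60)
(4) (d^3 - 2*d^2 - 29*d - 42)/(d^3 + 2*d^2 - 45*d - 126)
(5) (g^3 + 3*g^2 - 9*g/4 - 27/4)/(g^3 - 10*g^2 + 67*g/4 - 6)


(1) = (r^2 - r)/(r^2 + 7*r + 12)
(2) = (k^2 - 9)/(k^2 + 4*k - 5)
(3) = (j + 4)/(j + 5)
(4) = (d + 2)/(d + 6)
(5) = (2*g^2 + 9*g + 9)/(2*g^2 - 17*g + 8)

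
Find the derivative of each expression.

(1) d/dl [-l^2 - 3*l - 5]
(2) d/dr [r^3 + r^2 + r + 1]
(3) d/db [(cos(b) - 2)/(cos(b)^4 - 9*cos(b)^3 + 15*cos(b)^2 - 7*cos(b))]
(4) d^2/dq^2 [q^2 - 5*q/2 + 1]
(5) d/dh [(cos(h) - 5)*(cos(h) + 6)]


(1) = -2*l - 3
(2) = 3*r^2 + 2*r + 1
(3) = (3*cos(b)^3 - 23*cos(b)^2 + 46*cos(b) - 14)*sin(b)/((cos(b) - 7)^2*(cos(b) - 1)^3*cos(b)^2)
(4) = 2
(5) = -sin(h) - sin(2*h)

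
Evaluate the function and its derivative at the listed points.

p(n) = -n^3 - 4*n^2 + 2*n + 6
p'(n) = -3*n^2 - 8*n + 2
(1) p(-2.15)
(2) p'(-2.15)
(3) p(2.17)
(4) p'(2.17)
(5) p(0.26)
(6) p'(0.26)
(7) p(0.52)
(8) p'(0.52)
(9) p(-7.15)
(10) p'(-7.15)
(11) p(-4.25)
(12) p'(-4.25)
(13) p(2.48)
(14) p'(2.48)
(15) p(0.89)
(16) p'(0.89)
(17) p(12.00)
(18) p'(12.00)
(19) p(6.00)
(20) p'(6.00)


(1) = -6.85
(2) = 5.33
(3) = -18.71
(4) = -29.49
(5) = 6.23
(6) = -0.28
(7) = 5.82
(8) = -2.97
(9) = 152.74
(10) = -94.17
(11) = 2.02
(12) = -18.19
(13) = -28.89
(14) = -36.29
(15) = 3.91
(16) = -7.50
(17) = -2274.00
(18) = -526.00
(19) = -342.00
(20) = -154.00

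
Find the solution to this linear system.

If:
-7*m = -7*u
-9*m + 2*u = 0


Then:
m = 0
u = 0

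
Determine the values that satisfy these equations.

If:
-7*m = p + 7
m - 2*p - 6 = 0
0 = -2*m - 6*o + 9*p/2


Then:
m = -8/15
o = -409/180
p = -49/15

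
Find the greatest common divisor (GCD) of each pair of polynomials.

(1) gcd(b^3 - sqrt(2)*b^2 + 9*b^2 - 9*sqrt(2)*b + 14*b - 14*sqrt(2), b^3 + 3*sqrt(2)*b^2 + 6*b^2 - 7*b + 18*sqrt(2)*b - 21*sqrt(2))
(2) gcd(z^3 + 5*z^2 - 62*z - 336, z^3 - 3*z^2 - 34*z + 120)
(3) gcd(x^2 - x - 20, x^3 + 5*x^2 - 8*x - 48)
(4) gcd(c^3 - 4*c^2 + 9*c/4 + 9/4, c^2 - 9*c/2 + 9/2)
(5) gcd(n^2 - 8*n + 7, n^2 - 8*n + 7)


(1) = b + 7
(2) = gcd((z - 8)*(z + 6)*(z + 7), (z - 5)*(z - 4)*(z + 6)) = z + 6
(3) = gcd((x - 5)*(x + 4), (x - 3)*(x + 4)^2) = x + 4
(4) = gcd((c - 3)*(c - 3/2)*(c + 1/2), (c - 3)*(c - 3/2)) = c^2 - 9*c/2 + 9/2
(5) = n^2 - 8*n + 7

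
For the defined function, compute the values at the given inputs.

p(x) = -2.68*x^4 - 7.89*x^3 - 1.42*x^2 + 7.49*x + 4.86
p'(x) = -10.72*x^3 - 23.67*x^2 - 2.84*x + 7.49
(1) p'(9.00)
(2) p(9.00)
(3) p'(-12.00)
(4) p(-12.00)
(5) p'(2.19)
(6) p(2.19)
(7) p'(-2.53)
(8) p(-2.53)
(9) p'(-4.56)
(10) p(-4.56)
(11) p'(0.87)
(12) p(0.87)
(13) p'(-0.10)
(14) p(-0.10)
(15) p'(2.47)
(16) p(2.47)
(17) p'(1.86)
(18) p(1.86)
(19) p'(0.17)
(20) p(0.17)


(1) = -9750.22
(2) = -23378.04
(3) = 15157.25
(4) = -42228.06
(5) = -224.85
(6) = -130.07
(7) = 36.77
(8) = -5.21
(9) = 544.71
(10) = -469.46
(11) = -19.96
(12) = 3.57
(13) = 7.55
(14) = 4.10
(15) = -305.48
(16) = -203.95
(17) = -148.66
(18) = -68.97
(19) = 6.27
(20) = 6.05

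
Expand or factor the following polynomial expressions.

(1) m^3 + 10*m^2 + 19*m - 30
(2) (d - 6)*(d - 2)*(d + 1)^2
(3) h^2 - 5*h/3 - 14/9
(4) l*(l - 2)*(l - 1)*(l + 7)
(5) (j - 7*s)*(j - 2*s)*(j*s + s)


(1) = (m - 1)*(m + 5)*(m + 6)
(2) = d^4 - 6*d^3 - 3*d^2 + 16*d + 12
(3) = (h - 7/3)*(h + 2/3)
(4) = l^4 + 4*l^3 - 19*l^2 + 14*l
(5) = j^3*s - 9*j^2*s^2 + j^2*s + 14*j*s^3 - 9*j*s^2 + 14*s^3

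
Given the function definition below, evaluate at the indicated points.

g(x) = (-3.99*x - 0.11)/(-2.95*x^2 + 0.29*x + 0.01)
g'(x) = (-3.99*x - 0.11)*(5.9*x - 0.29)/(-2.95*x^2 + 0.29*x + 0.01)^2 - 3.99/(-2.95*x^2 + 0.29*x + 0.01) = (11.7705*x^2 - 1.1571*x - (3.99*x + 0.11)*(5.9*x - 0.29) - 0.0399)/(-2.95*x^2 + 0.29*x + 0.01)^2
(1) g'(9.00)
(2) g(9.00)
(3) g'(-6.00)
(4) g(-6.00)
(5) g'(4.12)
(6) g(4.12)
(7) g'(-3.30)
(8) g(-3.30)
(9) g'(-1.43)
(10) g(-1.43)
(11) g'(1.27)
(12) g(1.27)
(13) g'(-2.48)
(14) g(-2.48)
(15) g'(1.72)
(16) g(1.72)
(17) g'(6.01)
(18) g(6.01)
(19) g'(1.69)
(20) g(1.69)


(1) = -0.02
(2) = 0.15
(3) = -0.04
(4) = -0.22
(5) = -0.08
(6) = 0.34
(7) = -0.12
(8) = -0.39
(9) = -0.56
(10) = -0.87
(11) = -1.03
(12) = 1.18
(13) = -0.20
(14) = -0.52
(15) = -0.53
(16) = 0.85
(17) = -0.04
(18) = 0.23
(19) = -0.55
(20) = 0.86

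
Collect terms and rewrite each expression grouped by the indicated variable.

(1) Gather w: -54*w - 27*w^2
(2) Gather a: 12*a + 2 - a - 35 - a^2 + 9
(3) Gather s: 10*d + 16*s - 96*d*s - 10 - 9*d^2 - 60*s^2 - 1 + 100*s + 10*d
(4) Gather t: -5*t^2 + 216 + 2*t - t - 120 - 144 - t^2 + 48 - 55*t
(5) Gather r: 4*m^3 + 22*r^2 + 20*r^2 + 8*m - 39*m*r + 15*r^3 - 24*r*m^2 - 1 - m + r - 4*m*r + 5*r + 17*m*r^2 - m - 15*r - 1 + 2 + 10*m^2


(1) = -27*w^2 - 54*w
(2) = -a^2 + 11*a - 24
(3) = -9*d^2 + 20*d - 60*s^2 + s*(116 - 96*d) - 11
(4) = -6*t^2 - 54*t
(5) = 4*m^3 + 10*m^2 + 6*m + 15*r^3 + r^2*(17*m + 42) + r*(-24*m^2 - 43*m - 9)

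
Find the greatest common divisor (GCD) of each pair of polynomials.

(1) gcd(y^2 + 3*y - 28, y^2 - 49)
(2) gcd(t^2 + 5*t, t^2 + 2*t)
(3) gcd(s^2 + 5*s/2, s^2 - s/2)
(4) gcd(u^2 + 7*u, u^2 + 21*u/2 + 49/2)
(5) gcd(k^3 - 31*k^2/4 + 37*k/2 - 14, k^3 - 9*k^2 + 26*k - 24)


(1) = gcd((y - 4)*(y + 7), (y - 7)*(y + 7)) = y + 7
(2) = gcd(t*(t + 5), t*(t + 2)) = t
(3) = gcd(s*(s + 5/2), s*(s - 1/2)) = s
(4) = u + 7
(5) = k^2 - 6*k + 8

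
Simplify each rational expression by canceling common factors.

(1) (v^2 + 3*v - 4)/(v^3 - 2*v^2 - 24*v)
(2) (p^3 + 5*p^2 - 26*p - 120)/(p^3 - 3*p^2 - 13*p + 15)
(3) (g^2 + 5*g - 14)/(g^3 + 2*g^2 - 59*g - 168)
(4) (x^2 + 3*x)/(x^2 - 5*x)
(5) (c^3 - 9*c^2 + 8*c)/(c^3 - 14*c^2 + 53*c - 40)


(1) = (v - 1)/(v^2 - 6*v)
(2) = (p^2 + 10*p + 24)/(p^2 + 2*p - 3)
(3) = (g - 2)/(g^2 - 5*g - 24)
(4) = (x + 3)/(x - 5)
(5) = c/(c - 5)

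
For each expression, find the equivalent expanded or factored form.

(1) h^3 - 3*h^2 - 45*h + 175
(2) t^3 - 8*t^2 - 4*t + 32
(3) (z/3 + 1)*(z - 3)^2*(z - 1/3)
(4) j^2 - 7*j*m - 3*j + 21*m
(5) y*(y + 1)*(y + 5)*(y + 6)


(1) = (h - 5)^2*(h + 7)
(2) = (t - 8)*(t - 2)*(t + 2)
(3) = z^4/3 - 10*z^3/9 - 8*z^2/3 + 10*z - 3
(4) = (j - 3)*(j - 7*m)
(5) = y^4 + 12*y^3 + 41*y^2 + 30*y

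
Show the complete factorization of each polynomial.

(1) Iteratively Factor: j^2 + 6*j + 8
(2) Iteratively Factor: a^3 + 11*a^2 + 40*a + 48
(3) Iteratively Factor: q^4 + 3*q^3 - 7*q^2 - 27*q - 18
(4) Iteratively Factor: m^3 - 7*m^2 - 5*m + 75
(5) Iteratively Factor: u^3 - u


(1) = (j + 2)*(j + 4)
(2) = (a + 4)*(a^2 + 7*a + 12) = (a + 4)^2*(a + 3)
(3) = (q + 1)*(q^3 + 2*q^2 - 9*q - 18) = (q - 3)*(q + 1)*(q^2 + 5*q + 6) = (q - 3)*(q + 1)*(q + 2)*(q + 3)
(4) = (m - 5)*(m^2 - 2*m - 15) = (m - 5)*(m + 3)*(m - 5)
(5) = (u)*(u^2 - 1) = u*(u - 1)*(u + 1)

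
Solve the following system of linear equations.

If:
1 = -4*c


Then:
c = -1/4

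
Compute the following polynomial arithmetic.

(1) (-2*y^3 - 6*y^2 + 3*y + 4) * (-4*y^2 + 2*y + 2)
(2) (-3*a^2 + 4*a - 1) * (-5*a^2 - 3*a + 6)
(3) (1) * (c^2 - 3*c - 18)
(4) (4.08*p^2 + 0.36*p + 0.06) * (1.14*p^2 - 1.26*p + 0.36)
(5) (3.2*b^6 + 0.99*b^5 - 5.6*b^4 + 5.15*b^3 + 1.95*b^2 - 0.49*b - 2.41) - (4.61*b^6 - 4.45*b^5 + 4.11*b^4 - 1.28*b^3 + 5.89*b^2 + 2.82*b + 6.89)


(1) = 8*y^5 + 20*y^4 - 28*y^3 - 22*y^2 + 14*y + 8
(2) = 15*a^4 - 11*a^3 - 25*a^2 + 27*a - 6
(3) = c^2 - 3*c - 18
(4) = 4.6512*p^4 - 4.7304*p^3 + 1.0836*p^2 + 0.054*p + 0.0216
(5) = -1.41*b^6 + 5.44*b^5 - 9.71*b^4 + 6.43*b^3 - 3.94*b^2 - 3.31*b - 9.3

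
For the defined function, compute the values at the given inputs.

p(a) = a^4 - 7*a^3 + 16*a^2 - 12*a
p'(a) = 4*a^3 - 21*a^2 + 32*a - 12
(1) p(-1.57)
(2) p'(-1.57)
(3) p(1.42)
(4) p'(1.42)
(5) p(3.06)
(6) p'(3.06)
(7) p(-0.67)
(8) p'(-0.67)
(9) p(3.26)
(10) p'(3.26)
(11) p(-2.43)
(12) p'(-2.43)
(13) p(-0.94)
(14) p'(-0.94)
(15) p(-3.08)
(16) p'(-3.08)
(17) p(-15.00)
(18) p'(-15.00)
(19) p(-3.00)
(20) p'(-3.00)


(1) = 91.44
(2) = -129.48
(3) = -0.75
(4) = 2.55
(5) = 0.21
(6) = 3.89
(7) = 17.53
(8) = -44.07
(9) = 1.35
(10) = 7.72
(11) = 258.95
(12) = -271.16
(13) = 32.01
(14) = -63.96
(15) = 483.26
(16) = -426.65
(17) = 78030.00
(18) = -18717.00
(19) = 450.00
(20) = -405.00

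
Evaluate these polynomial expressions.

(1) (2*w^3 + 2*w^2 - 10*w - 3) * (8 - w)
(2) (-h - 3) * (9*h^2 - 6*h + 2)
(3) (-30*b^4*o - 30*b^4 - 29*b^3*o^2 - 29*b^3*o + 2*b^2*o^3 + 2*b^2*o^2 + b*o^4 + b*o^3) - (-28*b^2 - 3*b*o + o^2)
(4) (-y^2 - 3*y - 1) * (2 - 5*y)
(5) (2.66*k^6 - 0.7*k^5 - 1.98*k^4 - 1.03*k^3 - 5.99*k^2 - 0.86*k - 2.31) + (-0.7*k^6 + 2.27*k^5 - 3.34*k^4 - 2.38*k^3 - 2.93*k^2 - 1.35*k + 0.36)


(1) = -2*w^4 + 14*w^3 + 26*w^2 - 77*w - 24
(2) = -9*h^3 - 21*h^2 + 16*h - 6
(3) = -30*b^4*o - 30*b^4 - 29*b^3*o^2 - 29*b^3*o + 2*b^2*o^3 + 2*b^2*o^2 + 28*b^2 + b*o^4 + b*o^3 + 3*b*o - o^2
(4) = 5*y^3 + 13*y^2 - y - 2
(5) = 1.96*k^6 + 1.57*k^5 - 5.32*k^4 - 3.41*k^3 - 8.92*k^2 - 2.21*k - 1.95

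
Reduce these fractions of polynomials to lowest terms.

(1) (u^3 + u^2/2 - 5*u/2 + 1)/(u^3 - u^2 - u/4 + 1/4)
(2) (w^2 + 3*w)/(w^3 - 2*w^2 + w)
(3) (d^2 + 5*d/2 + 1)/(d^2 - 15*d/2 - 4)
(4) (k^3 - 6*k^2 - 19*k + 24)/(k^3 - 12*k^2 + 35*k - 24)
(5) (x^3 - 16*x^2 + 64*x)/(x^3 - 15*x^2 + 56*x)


(1) = (2*u + 4)/(2*u + 1)
(2) = (w + 3)/(w^2 - 2*w + 1)
(3) = (d + 2)/(d - 8)
(4) = (k + 3)/(k - 3)
(5) = (x - 8)/(x - 7)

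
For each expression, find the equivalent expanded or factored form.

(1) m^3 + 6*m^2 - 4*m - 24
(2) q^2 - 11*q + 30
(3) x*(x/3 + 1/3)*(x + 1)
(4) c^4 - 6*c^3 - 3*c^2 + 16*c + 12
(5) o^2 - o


(1) = (m - 2)*(m + 2)*(m + 6)
(2) = (q - 6)*(q - 5)
(3) = x^3/3 + 2*x^2/3 + x/3
(4) = (c - 6)*(c - 2)*(c + 1)^2
(5) = o*(o - 1)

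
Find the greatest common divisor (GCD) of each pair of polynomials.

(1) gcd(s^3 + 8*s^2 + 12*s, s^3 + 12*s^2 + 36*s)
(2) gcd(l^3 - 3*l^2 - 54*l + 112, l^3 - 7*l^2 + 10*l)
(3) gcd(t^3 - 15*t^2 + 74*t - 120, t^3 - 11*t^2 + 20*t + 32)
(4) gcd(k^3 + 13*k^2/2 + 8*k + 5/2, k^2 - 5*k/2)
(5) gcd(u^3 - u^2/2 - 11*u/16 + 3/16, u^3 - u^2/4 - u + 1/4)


(1) = gcd(s*(s + 2)*(s + 6), s*(s + 6)^2) = s^2 + 6*s
(2) = gcd((l - 8)*(l - 2)*(l + 7), l*(l - 5)*(l - 2)) = l - 2
(3) = gcd((t - 6)*(t - 5)*(t - 4), (t - 8)*(t - 4)*(t + 1)) = t - 4
(4) = 1
(5) = u^2 - 5*u/4 + 1/4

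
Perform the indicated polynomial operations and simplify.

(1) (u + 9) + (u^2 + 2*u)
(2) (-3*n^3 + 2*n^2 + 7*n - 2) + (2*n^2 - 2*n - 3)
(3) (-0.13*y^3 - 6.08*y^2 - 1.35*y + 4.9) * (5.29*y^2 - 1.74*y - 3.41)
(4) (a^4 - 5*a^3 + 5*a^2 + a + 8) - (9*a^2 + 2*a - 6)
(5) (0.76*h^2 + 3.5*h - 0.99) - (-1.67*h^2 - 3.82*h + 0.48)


(1) = u^2 + 3*u + 9
(2) = -3*n^3 + 4*n^2 + 5*n - 5
(3) = -0.6877*y^5 - 31.937*y^4 + 3.881*y^3 + 49.0028*y^2 - 3.9225*y - 16.709
(4) = a^4 - 5*a^3 - 4*a^2 - a + 14
(5) = 2.43*h^2 + 7.32*h - 1.47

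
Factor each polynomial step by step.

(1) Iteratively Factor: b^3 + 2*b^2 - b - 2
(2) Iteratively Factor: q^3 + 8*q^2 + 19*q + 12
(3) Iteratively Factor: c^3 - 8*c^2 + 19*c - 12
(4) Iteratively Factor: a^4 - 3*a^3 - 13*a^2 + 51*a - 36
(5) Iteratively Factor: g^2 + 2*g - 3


(1) = (b - 1)*(b^2 + 3*b + 2) = (b - 1)*(b + 2)*(b + 1)
(2) = (q + 3)*(q^2 + 5*q + 4) = (q + 1)*(q + 3)*(q + 4)
(3) = (c - 4)*(c^2 - 4*c + 3) = (c - 4)*(c - 1)*(c - 3)
(4) = (a - 1)*(a^3 - 2*a^2 - 15*a + 36) = (a - 3)*(a - 1)*(a^2 + a - 12) = (a - 3)^2*(a - 1)*(a + 4)
(5) = (g - 1)*(g + 3)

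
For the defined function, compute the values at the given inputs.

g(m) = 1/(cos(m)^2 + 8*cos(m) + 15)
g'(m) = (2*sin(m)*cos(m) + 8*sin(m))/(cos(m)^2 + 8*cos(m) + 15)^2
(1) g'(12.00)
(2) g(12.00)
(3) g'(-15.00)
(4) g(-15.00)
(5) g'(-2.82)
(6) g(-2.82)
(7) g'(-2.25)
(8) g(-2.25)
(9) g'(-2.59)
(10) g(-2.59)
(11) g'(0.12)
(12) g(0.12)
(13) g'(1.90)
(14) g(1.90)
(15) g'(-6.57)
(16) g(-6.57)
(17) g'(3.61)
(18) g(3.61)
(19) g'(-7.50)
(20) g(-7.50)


(1) = -0.01
(2) = 0.04
(3) = -0.05
(4) = 0.11
(5) = -0.03
(6) = 0.12
(7) = -0.05
(8) = 0.10
(9) = -0.04
(10) = 0.11
(11) = 0.00
(12) = 0.04
(13) = 0.04
(14) = 0.08
(15) = -0.01
(16) = 0.04
(17) = -0.04
(18) = 0.12
(19) = -0.03
(20) = 0.06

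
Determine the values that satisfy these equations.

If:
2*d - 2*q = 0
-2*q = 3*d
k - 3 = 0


Then:
d = 0
k = 3
q = 0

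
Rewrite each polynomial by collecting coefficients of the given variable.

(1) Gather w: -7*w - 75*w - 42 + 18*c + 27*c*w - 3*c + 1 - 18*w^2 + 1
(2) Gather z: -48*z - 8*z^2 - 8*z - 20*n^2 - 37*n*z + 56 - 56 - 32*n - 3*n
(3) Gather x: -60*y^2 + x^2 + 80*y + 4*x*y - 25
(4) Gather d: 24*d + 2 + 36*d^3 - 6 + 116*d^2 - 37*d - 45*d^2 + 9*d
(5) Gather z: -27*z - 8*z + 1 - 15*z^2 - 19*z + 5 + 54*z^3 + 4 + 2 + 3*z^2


(1) = 15*c - 18*w^2 + w*(27*c - 82) - 40
(2) = -20*n^2 - 35*n - 8*z^2 + z*(-37*n - 56)
(3) = x^2 + 4*x*y - 60*y^2 + 80*y - 25
(4) = 36*d^3 + 71*d^2 - 4*d - 4
(5) = 54*z^3 - 12*z^2 - 54*z + 12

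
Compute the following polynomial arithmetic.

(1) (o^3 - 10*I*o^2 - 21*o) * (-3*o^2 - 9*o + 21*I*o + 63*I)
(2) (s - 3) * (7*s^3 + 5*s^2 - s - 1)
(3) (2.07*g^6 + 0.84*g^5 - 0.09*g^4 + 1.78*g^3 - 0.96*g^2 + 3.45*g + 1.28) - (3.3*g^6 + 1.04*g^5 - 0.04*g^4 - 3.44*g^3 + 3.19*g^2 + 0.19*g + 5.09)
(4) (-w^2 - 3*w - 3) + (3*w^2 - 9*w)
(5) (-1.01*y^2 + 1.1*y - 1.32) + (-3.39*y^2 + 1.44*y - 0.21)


(1) = -3*o^5 - 9*o^4 + 51*I*o^4 + 273*o^3 + 153*I*o^3 + 819*o^2 - 441*I*o^2 - 1323*I*o
(2) = 7*s^4 - 16*s^3 - 16*s^2 + 2*s + 3
(3) = -1.23*g^6 - 0.2*g^5 - 0.05*g^4 + 5.22*g^3 - 4.15*g^2 + 3.26*g - 3.81
(4) = 2*w^2 - 12*w - 3
(5) = -4.4*y^2 + 2.54*y - 1.53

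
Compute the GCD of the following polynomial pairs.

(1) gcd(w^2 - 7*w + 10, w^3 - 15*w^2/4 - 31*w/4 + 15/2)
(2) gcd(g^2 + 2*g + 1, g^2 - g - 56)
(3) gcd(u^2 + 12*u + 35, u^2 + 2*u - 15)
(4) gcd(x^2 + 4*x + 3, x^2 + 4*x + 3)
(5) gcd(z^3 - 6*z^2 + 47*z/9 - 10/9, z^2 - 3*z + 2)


(1) = gcd((w - 5)*(w - 2), (w - 5)*(w - 3/4)*(w + 2)) = w - 5
(2) = gcd((g + 1)^2, (g - 8)*(g + 7)) = 1
(3) = u + 5
(4) = x^2 + 4*x + 3
(5) = gcd((z - 5)*(z - 2/3)*(z - 1/3), (z - 2)*(z - 1)) = 1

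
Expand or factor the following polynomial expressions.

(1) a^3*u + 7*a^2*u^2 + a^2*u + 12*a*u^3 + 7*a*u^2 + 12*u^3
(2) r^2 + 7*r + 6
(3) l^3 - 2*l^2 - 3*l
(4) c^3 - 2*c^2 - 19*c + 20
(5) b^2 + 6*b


(1) = (a + 3*u)*(a + 4*u)*(a*u + u)
(2) = (r + 1)*(r + 6)
(3) = l*(l - 3)*(l + 1)
(4) = (c - 5)*(c - 1)*(c + 4)
(5) = b*(b + 6)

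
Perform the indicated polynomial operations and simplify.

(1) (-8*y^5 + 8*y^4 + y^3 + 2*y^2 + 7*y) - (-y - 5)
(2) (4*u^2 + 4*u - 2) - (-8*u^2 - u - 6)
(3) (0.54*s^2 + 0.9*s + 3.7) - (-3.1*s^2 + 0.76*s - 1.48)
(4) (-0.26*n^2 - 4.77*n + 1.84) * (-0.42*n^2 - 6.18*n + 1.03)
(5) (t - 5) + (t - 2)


(1) = -8*y^5 + 8*y^4 + y^3 + 2*y^2 + 8*y + 5
(2) = 12*u^2 + 5*u + 4
(3) = 3.64*s^2 + 0.14*s + 5.18
(4) = 0.1092*n^4 + 3.6102*n^3 + 28.438*n^2 - 16.2843*n + 1.8952
(5) = 2*t - 7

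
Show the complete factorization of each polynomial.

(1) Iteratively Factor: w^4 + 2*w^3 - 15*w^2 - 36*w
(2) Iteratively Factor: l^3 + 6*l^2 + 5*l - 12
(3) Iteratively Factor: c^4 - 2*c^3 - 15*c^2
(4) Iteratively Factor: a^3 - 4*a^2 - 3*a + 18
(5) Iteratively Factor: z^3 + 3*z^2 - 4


(1) = (w + 3)*(w^3 - w^2 - 12*w) = (w - 4)*(w + 3)*(w^2 + 3*w) = (w - 4)*(w + 3)^2*(w)
(2) = (l - 1)*(l^2 + 7*l + 12) = (l - 1)*(l + 3)*(l + 4)
(3) = (c)*(c^3 - 2*c^2 - 15*c) = c^2*(c^2 - 2*c - 15) = c^2*(c + 3)*(c - 5)
(4) = (a + 2)*(a^2 - 6*a + 9) = (a - 3)*(a + 2)*(a - 3)
(5) = (z - 1)*(z^2 + 4*z + 4) = (z - 1)*(z + 2)*(z + 2)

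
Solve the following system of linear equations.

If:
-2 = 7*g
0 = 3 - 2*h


Then:
g = -2/7
h = 3/2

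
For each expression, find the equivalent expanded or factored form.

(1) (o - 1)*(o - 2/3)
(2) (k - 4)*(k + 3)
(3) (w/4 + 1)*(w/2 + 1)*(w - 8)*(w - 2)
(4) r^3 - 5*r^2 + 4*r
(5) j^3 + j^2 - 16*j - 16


(1) = o^2 - 5*o/3 + 2/3
(2) = k^2 - k - 12
(3) = w^4/8 - w^3/2 - 9*w^2/2 + 2*w + 16
(4) = r*(r - 4)*(r - 1)
(5) = (j - 4)*(j + 1)*(j + 4)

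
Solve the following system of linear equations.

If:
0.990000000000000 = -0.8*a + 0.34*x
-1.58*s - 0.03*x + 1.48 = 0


Then:
a = 0.425*x - 1.2375
s = 0.936708860759494 - 0.0189873417721519*x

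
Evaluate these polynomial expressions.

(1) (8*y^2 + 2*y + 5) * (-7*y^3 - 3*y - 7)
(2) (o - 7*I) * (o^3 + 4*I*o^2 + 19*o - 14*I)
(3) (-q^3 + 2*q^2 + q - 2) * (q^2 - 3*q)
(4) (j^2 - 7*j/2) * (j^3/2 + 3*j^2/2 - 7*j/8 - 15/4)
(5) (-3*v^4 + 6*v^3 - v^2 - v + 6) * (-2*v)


(1) = -56*y^5 - 14*y^4 - 59*y^3 - 62*y^2 - 29*y - 35
(2) = o^4 - 3*I*o^3 + 47*o^2 - 147*I*o - 98
(3) = -q^5 + 5*q^4 - 5*q^3 - 5*q^2 + 6*q
(4) = j^5/2 - j^4/4 - 49*j^3/8 - 11*j^2/16 + 105*j/8
(5) = 6*v^5 - 12*v^4 + 2*v^3 + 2*v^2 - 12*v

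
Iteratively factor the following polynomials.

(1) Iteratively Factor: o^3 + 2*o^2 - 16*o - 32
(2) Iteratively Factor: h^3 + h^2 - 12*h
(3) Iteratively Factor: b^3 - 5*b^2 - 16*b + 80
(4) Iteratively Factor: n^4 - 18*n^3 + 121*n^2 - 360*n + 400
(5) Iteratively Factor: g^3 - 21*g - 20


(1) = (o + 4)*(o^2 - 2*o - 8) = (o + 2)*(o + 4)*(o - 4)
(2) = (h)*(h^2 + h - 12) = h*(h - 3)*(h + 4)
(3) = (b - 5)*(b^2 - 16) = (b - 5)*(b + 4)*(b - 4)
(4) = (n - 5)*(n^3 - 13*n^2 + 56*n - 80) = (n - 5)*(n - 4)*(n^2 - 9*n + 20) = (n - 5)^2*(n - 4)*(n - 4)
(5) = (g - 5)*(g^2 + 5*g + 4) = (g - 5)*(g + 1)*(g + 4)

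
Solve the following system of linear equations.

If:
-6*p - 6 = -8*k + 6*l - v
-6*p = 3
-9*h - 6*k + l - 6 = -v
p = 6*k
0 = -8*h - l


Then:
h = -11/390
k = -1/12
l = 44/195
p = -1/2
v = 979/195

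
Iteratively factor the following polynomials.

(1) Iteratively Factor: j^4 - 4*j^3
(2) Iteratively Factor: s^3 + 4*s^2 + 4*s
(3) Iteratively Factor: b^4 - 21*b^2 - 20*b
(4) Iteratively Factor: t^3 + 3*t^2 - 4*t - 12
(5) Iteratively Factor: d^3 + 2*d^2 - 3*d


(1) = (j)*(j^3 - 4*j^2) = j^2*(j^2 - 4*j) = j^2*(j - 4)*(j)
(2) = (s + 2)*(s^2 + 2*s) = s*(s + 2)*(s + 2)
(3) = (b)*(b^3 - 21*b - 20) = b*(b + 4)*(b^2 - 4*b - 5) = b*(b - 5)*(b + 4)*(b + 1)
(4) = (t - 2)*(t^2 + 5*t + 6) = (t - 2)*(t + 3)*(t + 2)
(5) = (d + 3)*(d^2 - d) = d*(d + 3)*(d - 1)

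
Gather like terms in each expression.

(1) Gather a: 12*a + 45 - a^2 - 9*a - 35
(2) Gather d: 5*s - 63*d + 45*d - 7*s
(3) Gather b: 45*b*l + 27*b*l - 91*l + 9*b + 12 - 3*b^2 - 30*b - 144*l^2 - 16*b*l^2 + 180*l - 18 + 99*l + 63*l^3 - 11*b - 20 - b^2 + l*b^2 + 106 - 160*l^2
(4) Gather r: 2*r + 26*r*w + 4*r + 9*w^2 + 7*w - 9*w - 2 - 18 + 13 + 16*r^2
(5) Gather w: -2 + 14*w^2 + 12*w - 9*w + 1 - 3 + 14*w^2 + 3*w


(1) = -a^2 + 3*a + 10
(2) = -18*d - 2*s
(3) = b^2*(l - 4) + b*(-16*l^2 + 72*l - 32) + 63*l^3 - 304*l^2 + 188*l + 80
(4) = 16*r^2 + r*(26*w + 6) + 9*w^2 - 2*w - 7
(5) = 28*w^2 + 6*w - 4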